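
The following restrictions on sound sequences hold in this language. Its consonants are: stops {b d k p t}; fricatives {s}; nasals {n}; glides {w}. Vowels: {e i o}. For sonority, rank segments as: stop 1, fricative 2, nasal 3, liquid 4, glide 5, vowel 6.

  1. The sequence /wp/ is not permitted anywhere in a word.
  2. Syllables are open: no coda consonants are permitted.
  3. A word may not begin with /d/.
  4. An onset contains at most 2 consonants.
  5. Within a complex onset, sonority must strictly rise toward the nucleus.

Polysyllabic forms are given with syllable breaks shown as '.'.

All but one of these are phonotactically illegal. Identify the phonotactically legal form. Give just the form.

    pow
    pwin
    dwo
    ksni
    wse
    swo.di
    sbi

swo.di

pow — violates constraint 2: syllable 1 coda /w/ has 1 consonant (> 0) → phonotactically illegal
pwin — violates constraint 2: syllable 1 coda /n/ has 1 consonant (> 0) → phonotactically illegal
dwo — violates constraint 3: word begins with /d/ → phonotactically illegal
ksni — violates constraint 4: syllable 1 onset /ksn/ has 3 consonants (> 2) → phonotactically illegal
wse — violates constraint 5: syllable 1 onset /ws/: /w/ (glide, 5) → /s/ (fricative, 2) does not rise → phonotactically illegal
swo.di — σ1 onset /sw/ (2→5 rises), coda /∅/ ok; σ2 onset /d/, coda /∅/ ok → phonotactically legal
sbi — violates constraint 5: syllable 1 onset /sb/: /s/ (fricative, 2) → /b/ (stop, 1) does not rise → phonotactically illegal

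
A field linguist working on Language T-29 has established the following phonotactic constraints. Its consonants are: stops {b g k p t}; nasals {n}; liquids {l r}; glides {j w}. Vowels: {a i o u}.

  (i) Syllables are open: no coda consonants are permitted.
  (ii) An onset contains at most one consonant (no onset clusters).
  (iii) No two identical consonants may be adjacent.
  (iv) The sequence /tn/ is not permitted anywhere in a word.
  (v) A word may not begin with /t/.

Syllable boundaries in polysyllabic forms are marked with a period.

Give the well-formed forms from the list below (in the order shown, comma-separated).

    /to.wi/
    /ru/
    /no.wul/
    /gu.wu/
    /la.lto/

/to.wi/ — violates constraint (v): word begins with /t/ → ill-formed
/ru/ — σ1 onset /r/, coda /∅/ ok → well-formed
/no.wul/ — violates constraint (i): syllable 2 coda /l/ has 1 consonant (> 0) → ill-formed
/gu.wu/ — σ1 onset /g/, coda /∅/ ok; σ2 onset /w/, coda /∅/ ok → well-formed
/la.lto/ — violates constraint (ii): syllable 2 onset /lt/ has 2 consonants (> 1) → ill-formed

/ru/, /gu.wu/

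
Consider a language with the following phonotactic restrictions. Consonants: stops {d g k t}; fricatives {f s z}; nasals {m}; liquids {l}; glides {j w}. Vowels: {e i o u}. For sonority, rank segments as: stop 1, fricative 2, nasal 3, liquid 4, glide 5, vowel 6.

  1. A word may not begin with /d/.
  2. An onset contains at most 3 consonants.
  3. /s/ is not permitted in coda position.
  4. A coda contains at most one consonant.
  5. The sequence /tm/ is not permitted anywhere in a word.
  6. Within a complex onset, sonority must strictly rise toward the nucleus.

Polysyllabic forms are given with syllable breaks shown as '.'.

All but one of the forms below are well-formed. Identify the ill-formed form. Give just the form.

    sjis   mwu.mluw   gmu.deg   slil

sjis — violates constraint 3: syllable 1 coda contains /s/ → ill-formed
mwu.mluw — σ1 onset /mw/ (3→5 rises), coda /∅/ ok; σ2 onset /ml/ (3→4 rises), coda /w/ ok → well-formed
gmu.deg — σ1 onset /gm/ (1→3 rises), coda /∅/ ok; σ2 onset /d/, coda /g/ ok → well-formed
slil — σ1 onset /sl/ (2→4 rises), coda /l/ ok → well-formed

sjis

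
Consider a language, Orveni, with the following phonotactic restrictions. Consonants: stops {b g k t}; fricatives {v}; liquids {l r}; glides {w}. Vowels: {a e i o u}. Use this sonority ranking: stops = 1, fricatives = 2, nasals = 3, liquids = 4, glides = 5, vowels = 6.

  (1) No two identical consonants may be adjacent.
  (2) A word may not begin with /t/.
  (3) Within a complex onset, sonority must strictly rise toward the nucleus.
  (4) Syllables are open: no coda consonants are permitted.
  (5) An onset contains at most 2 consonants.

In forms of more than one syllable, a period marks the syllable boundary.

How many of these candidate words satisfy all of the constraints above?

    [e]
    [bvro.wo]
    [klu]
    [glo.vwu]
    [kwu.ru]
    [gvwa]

4

[e] — σ1 onset /∅/, coda /∅/ ok → well-formed
[bvro.wo] — violates constraint 5: syllable 1 onset /bvr/ has 3 consonants (> 2) → ill-formed
[klu] — σ1 onset /kl/ (1→4 rises), coda /∅/ ok → well-formed
[glo.vwu] — σ1 onset /gl/ (1→4 rises), coda /∅/ ok; σ2 onset /vw/ (2→5 rises), coda /∅/ ok → well-formed
[kwu.ru] — σ1 onset /kw/ (1→5 rises), coda /∅/ ok; σ2 onset /r/, coda /∅/ ok → well-formed
[gvwa] — violates constraint 5: syllable 1 onset /gvw/ has 3 consonants (> 2) → ill-formed
Well-formed: [e], [klu], [glo.vwu], [kwu.ru] → 4.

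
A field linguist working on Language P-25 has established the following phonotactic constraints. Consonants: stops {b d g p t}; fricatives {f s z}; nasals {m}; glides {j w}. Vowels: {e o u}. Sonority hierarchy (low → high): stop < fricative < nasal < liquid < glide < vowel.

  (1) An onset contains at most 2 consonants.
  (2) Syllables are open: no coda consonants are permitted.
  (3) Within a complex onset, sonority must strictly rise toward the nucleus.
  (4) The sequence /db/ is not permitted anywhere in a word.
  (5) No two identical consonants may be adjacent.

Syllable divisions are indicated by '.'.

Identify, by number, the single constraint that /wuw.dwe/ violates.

2

/wuw.dwe/: syllable 1 coda /w/ has 1 consonant (> 0).
This is a violation of constraint 2: "Syllables are open: no coda consonants are permitted."
The remaining constraints (1, 3, 4, 5) are satisfied.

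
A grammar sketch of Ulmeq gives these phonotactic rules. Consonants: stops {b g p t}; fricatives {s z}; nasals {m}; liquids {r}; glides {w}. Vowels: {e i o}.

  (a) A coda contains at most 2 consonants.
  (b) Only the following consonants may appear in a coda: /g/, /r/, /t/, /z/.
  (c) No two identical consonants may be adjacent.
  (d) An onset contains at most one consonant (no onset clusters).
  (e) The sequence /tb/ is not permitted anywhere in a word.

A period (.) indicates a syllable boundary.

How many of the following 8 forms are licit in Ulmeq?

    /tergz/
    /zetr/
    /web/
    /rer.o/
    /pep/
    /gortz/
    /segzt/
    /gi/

/tergz/ — violates constraint (a): syllable 1 coda /rgz/ has 3 consonants (> 2) → illicit
/zetr/ — σ1 onset /z/, coda /tr/ (2C) ok → licit
/web/ — violates constraint (b): syllable 1 coda contains /b/, which is not a licensed coda consonant → illicit
/rer.o/ — σ1 onset /r/, coda /r/ ok; σ2 onset /∅/, coda /∅/ ok → licit
/pep/ — violates constraint (b): syllable 1 coda contains /p/, which is not a licensed coda consonant → illicit
/gortz/ — violates constraint (a): syllable 1 coda /rtz/ has 3 consonants (> 2) → illicit
/segzt/ — violates constraint (a): syllable 1 coda /gzt/ has 3 consonants (> 2) → illicit
/gi/ — σ1 onset /g/, coda /∅/ ok → licit
Licit: /zetr/, /rer.o/, /gi/ → 3.

3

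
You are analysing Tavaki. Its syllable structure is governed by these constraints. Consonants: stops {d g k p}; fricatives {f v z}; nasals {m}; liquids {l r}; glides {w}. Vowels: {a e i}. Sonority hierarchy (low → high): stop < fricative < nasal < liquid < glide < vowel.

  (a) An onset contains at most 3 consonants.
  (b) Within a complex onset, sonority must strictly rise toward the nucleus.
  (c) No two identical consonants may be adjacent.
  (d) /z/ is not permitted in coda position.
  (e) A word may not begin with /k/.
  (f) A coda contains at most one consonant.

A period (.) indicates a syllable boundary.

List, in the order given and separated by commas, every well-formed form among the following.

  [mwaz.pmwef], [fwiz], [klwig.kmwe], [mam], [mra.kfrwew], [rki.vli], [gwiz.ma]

[mwaz.pmwef] — violates constraint (d): syllable 1 coda contains /z/ → ill-formed
[fwiz] — violates constraint (d): syllable 1 coda contains /z/ → ill-formed
[klwig.kmwe] — violates constraint (e): word begins with /k/ → ill-formed
[mam] — σ1 onset /m/, coda /m/ ok → well-formed
[mra.kfrwew] — violates constraint (a): syllable 2 onset /kfrw/ has 4 consonants (> 3) → ill-formed
[rki.vli] — violates constraint (b): syllable 1 onset /rk/: /r/ (liquid, 4) → /k/ (stop, 1) does not rise → ill-formed
[gwiz.ma] — violates constraint (d): syllable 1 coda contains /z/ → ill-formed

[mam]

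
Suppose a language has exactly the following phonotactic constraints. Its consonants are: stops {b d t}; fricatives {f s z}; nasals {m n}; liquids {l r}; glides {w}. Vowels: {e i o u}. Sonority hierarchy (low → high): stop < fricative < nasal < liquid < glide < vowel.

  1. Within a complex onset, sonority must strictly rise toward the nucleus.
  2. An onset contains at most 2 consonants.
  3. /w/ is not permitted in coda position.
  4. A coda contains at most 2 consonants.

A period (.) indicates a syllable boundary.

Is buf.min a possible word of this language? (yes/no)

yes

buf.min — σ1 onset /b/, coda /f/ ok; σ2 onset /m/, coda /n/ ok → phonotactically legal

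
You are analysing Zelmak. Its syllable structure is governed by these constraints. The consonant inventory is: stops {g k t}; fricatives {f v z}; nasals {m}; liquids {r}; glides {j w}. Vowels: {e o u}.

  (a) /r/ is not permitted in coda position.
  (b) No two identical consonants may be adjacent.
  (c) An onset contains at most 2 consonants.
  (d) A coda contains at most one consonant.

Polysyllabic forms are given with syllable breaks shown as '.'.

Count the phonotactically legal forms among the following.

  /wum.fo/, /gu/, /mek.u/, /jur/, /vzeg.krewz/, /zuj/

/wum.fo/ — σ1 onset /w/, coda /m/ ok; σ2 onset /f/, coda /∅/ ok → phonotactically legal
/gu/ — σ1 onset /g/, coda /∅/ ok → phonotactically legal
/mek.u/ — σ1 onset /m/, coda /k/ ok; σ2 onset /∅/, coda /∅/ ok → phonotactically legal
/jur/ — violates constraint (a): syllable 1 coda contains /r/ → phonotactically illegal
/vzeg.krewz/ — violates constraint (d): syllable 2 coda /wz/ has 2 consonants (> 1) → phonotactically illegal
/zuj/ — σ1 onset /z/, coda /j/ ok → phonotactically legal
Phonotactically legal: /wum.fo/, /gu/, /mek.u/, /zuj/ → 4.

4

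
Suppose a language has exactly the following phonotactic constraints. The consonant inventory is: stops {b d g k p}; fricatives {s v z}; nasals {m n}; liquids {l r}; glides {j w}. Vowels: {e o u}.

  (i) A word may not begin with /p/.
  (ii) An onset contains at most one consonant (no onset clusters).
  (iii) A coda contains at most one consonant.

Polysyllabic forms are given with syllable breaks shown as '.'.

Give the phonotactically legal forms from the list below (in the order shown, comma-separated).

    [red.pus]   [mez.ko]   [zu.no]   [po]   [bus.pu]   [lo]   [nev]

[red.pus] — σ1 onset /r/, coda /d/ ok; σ2 onset /p/, coda /s/ ok → phonotactically legal
[mez.ko] — σ1 onset /m/, coda /z/ ok; σ2 onset /k/, coda /∅/ ok → phonotactically legal
[zu.no] — σ1 onset /z/, coda /∅/ ok; σ2 onset /n/, coda /∅/ ok → phonotactically legal
[po] — violates constraint (i): word begins with /p/ → phonotactically illegal
[bus.pu] — σ1 onset /b/, coda /s/ ok; σ2 onset /p/, coda /∅/ ok → phonotactically legal
[lo] — σ1 onset /l/, coda /∅/ ok → phonotactically legal
[nev] — σ1 onset /n/, coda /v/ ok → phonotactically legal

[red.pus], [mez.ko], [zu.no], [bus.pu], [lo], [nev]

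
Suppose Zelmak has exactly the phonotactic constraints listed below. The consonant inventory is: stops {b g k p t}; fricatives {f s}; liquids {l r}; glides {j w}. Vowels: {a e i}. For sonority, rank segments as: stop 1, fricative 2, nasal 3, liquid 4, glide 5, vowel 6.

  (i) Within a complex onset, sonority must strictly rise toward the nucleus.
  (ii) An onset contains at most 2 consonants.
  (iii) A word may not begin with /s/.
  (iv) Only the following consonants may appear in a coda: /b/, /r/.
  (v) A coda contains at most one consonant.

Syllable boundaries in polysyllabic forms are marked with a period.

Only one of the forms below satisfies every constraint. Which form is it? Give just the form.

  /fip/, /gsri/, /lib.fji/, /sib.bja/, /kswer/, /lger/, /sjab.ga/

/lib.fji/

/fip/ — violates constraint (iv): syllable 1 coda contains /p/, which is not a licensed coda consonant → illicit
/gsri/ — violates constraint (ii): syllable 1 onset /gsr/ has 3 consonants (> 2) → illicit
/lib.fji/ — σ1 onset /l/, coda /b/ ok; σ2 onset /fj/ (2→5 rises), coda /∅/ ok → licit
/sib.bja/ — violates constraint (iii): word begins with /s/ → illicit
/kswer/ — violates constraint (ii): syllable 1 onset /ksw/ has 3 consonants (> 2) → illicit
/lger/ — violates constraint (i): syllable 1 onset /lg/: /l/ (liquid, 4) → /g/ (stop, 1) does not rise → illicit
/sjab.ga/ — violates constraint (iii): word begins with /s/ → illicit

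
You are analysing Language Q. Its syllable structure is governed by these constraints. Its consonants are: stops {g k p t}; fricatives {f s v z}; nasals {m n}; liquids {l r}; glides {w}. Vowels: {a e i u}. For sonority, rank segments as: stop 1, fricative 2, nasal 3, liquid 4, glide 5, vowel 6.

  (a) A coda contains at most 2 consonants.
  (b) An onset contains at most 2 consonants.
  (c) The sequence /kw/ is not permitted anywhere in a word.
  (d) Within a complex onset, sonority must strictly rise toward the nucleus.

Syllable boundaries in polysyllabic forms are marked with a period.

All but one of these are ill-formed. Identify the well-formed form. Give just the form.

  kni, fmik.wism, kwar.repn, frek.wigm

kni

kni — σ1 onset /kn/ (1→3 rises), coda /∅/ ok → well-formed
fmik.wism — violates constraint (c): contains banned sequence /kw/ → ill-formed
kwar.repn — violates constraint (c): contains banned sequence /kw/ → ill-formed
frek.wigm — violates constraint (c): contains banned sequence /kw/ → ill-formed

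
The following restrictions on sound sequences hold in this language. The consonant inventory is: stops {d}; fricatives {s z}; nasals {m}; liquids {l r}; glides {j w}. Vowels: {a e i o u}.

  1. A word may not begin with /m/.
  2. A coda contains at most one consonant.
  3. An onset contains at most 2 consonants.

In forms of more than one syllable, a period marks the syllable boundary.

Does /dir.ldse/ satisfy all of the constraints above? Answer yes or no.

no

/dir.ldse/ — violates constraint 3: syllable 2 onset /lds/ has 3 consonants (> 2) → ill-formed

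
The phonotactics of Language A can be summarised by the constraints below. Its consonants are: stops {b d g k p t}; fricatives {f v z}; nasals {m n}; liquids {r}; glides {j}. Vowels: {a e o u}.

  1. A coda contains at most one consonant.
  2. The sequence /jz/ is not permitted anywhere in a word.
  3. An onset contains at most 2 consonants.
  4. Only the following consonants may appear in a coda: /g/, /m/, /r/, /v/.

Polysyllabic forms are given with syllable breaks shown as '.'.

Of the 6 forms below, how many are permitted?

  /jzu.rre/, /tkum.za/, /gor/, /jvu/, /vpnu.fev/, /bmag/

4

/jzu.rre/ — violates constraint 2: contains banned sequence /jz/ → not permitted
/tkum.za/ — σ1 onset /tk/ (2C), coda /m/ ok; σ2 onset /z/, coda /∅/ ok → permitted
/gor/ — σ1 onset /g/, coda /r/ ok → permitted
/jvu/ — σ1 onset /jv/ (2C), coda /∅/ ok → permitted
/vpnu.fev/ — violates constraint 3: syllable 1 onset /vpn/ has 3 consonants (> 2) → not permitted
/bmag/ — σ1 onset /bm/ (2C), coda /g/ ok → permitted
Permitted: /tkum.za/, /gor/, /jvu/, /bmag/ → 4.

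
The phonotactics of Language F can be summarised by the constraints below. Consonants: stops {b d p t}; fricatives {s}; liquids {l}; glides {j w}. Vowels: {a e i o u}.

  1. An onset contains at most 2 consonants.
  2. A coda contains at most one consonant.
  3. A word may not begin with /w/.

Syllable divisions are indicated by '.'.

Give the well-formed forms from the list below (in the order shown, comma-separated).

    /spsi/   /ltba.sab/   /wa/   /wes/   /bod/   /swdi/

/spsi/ — violates constraint 1: syllable 1 onset /sps/ has 3 consonants (> 2) → ill-formed
/ltba.sab/ — violates constraint 1: syllable 1 onset /ltb/ has 3 consonants (> 2) → ill-formed
/wa/ — violates constraint 3: word begins with /w/ → ill-formed
/wes/ — violates constraint 3: word begins with /w/ → ill-formed
/bod/ — σ1 onset /b/, coda /d/ ok → well-formed
/swdi/ — violates constraint 1: syllable 1 onset /swd/ has 3 consonants (> 2) → ill-formed

/bod/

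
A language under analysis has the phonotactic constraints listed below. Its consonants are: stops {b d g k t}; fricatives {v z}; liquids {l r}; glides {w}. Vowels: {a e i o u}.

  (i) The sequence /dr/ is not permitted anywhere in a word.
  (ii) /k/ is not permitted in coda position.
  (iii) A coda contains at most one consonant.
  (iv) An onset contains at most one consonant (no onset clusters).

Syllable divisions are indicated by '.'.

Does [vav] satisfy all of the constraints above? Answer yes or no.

[vav] — σ1 onset /v/, coda /v/ ok → permitted

yes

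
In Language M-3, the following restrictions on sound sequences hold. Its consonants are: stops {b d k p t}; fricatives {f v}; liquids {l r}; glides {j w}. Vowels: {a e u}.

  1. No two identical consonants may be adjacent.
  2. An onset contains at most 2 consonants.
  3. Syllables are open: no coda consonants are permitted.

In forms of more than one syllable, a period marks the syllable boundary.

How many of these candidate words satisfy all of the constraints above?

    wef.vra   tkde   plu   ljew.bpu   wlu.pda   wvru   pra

wef.vra — violates constraint 3: syllable 1 coda /f/ has 1 consonant (> 0) → ill-formed
tkde — violates constraint 2: syllable 1 onset /tkd/ has 3 consonants (> 2) → ill-formed
plu — σ1 onset /pl/ (2C), coda /∅/ ok → well-formed
ljew.bpu — violates constraint 3: syllable 1 coda /w/ has 1 consonant (> 0) → ill-formed
wlu.pda — σ1 onset /wl/ (2C), coda /∅/ ok; σ2 onset /pd/ (2C), coda /∅/ ok → well-formed
wvru — violates constraint 2: syllable 1 onset /wvr/ has 3 consonants (> 2) → ill-formed
pra — σ1 onset /pr/ (2C), coda /∅/ ok → well-formed
Well-formed: plu, wlu.pda, pra → 3.

3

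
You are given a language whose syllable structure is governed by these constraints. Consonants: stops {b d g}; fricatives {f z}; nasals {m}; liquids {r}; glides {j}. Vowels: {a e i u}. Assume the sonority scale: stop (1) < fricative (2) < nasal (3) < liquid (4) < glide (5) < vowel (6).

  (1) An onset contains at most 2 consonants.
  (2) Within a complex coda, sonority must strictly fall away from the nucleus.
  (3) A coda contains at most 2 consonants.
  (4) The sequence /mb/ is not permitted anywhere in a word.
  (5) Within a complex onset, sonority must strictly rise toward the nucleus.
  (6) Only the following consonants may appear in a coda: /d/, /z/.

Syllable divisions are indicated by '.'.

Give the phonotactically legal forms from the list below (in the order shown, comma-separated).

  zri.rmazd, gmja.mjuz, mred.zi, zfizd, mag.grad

mred.zi

zri.rmazd — violates constraint 5: syllable 2 onset /rm/: /r/ (liquid, 4) → /m/ (nasal, 3) does not rise → phonotactically illegal
gmja.mjuz — violates constraint 1: syllable 1 onset /gmj/ has 3 consonants (> 2) → phonotactically illegal
mred.zi — σ1 onset /mr/ (3→4 rises), coda /d/ ok; σ2 onset /z/, coda /∅/ ok → phonotactically legal
zfizd — violates constraint 5: syllable 1 onset /zf/: /z/ (fricative, 2) → /f/ (fricative, 2) does not rise → phonotactically illegal
mag.grad — violates constraint 6: syllable 1 coda contains /g/, which is not a licensed coda consonant → phonotactically illegal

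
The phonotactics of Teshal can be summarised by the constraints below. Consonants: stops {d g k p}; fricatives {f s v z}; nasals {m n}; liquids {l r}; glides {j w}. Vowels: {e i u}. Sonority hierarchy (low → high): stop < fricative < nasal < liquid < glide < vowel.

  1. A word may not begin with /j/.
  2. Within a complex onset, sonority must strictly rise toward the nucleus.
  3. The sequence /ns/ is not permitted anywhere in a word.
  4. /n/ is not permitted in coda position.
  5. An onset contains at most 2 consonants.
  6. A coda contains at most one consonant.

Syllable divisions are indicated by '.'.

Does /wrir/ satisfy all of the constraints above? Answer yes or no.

/wrir/ — violates constraint 2: syllable 1 onset /wr/: /w/ (glide, 5) → /r/ (liquid, 4) does not rise → phonotactically illegal

no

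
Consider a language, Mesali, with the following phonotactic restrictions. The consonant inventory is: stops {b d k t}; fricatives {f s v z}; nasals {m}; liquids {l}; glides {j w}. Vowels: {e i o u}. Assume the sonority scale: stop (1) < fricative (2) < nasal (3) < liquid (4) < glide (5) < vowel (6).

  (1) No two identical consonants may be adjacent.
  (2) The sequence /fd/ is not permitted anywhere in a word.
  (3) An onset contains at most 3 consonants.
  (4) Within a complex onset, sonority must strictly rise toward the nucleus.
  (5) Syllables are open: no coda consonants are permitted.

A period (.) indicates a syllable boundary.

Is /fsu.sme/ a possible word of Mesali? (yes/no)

no

/fsu.sme/ — violates constraint 4: syllable 1 onset /fs/: /f/ (fricative, 2) → /s/ (fricative, 2) does not rise → ill-formed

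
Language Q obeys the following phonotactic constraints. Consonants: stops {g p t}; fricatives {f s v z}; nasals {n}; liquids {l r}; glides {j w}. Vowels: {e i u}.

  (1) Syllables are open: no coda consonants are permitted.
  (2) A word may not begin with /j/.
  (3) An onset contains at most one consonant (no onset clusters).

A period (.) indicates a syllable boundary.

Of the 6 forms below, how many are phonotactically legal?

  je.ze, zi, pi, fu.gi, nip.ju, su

4

je.ze — violates constraint 2: word begins with /j/ → phonotactically illegal
zi — σ1 onset /z/, coda /∅/ ok → phonotactically legal
pi — σ1 onset /p/, coda /∅/ ok → phonotactically legal
fu.gi — σ1 onset /f/, coda /∅/ ok; σ2 onset /g/, coda /∅/ ok → phonotactically legal
nip.ju — violates constraint 1: syllable 1 coda /p/ has 1 consonant (> 0) → phonotactically illegal
su — σ1 onset /s/, coda /∅/ ok → phonotactically legal
Phonotactically legal: zi, pi, fu.gi, su → 4.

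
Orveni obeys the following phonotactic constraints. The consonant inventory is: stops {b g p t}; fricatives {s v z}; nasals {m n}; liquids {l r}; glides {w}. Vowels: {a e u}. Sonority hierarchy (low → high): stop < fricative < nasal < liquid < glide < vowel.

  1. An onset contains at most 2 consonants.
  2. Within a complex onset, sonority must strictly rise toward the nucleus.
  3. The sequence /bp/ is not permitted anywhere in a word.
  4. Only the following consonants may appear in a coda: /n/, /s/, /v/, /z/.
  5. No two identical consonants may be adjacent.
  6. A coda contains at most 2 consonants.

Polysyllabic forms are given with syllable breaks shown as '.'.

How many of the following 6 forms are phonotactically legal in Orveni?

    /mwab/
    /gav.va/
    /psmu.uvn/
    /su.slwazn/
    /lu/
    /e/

/mwab/ — violates constraint 4: syllable 1 coda contains /b/, which is not a licensed coda consonant → phonotactically illegal
/gav.va/ — violates constraint 5: adjacent identical consonants /vv/ → phonotactically illegal
/psmu.uvn/ — violates constraint 1: syllable 1 onset /psm/ has 3 consonants (> 2) → phonotactically illegal
/su.slwazn/ — violates constraint 1: syllable 2 onset /slw/ has 3 consonants (> 2) → phonotactically illegal
/lu/ — σ1 onset /l/, coda /∅/ ok → phonotactically legal
/e/ — σ1 onset /∅/, coda /∅/ ok → phonotactically legal
Phonotactically legal: /lu/, /e/ → 2.

2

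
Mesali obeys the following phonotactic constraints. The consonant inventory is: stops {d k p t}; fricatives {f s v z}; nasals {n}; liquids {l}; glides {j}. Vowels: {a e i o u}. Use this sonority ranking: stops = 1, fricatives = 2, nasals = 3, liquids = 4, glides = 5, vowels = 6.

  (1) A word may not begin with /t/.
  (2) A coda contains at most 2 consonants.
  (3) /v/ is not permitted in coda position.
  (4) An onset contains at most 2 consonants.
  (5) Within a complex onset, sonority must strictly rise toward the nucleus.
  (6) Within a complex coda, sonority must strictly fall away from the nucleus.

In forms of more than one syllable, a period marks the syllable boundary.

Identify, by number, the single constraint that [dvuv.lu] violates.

[dvuv.lu]: syllable 1 coda contains /v/.
This is a violation of constraint 3: "/v/ is not permitted in coda position."
The remaining constraints (1, 2, 4, 5, 6) are satisfied.

3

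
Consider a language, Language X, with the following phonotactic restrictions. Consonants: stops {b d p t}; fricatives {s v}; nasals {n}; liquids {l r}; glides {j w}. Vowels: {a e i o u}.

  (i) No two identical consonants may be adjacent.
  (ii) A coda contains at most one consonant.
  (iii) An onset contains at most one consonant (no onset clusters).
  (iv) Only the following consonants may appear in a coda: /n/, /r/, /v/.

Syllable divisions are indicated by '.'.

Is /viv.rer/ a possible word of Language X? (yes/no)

yes

/viv.rer/ — σ1 onset /v/, coda /v/ ok; σ2 onset /r/, coda /r/ ok → permitted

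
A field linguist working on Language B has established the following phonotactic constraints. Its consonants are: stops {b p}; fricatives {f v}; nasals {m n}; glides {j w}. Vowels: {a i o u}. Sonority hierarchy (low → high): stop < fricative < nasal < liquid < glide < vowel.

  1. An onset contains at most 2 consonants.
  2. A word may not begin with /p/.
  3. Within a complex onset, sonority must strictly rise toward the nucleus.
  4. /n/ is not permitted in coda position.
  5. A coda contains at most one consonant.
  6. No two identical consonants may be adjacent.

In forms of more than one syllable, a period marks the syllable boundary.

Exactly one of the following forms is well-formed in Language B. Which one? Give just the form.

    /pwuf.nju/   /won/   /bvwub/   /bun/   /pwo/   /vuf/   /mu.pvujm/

/vuf/

/pwuf.nju/ — violates constraint 2: word begins with /p/ → ill-formed
/won/ — violates constraint 4: syllable 1 coda contains /n/ → ill-formed
/bvwub/ — violates constraint 1: syllable 1 onset /bvw/ has 3 consonants (> 2) → ill-formed
/bun/ — violates constraint 4: syllable 1 coda contains /n/ → ill-formed
/pwo/ — violates constraint 2: word begins with /p/ → ill-formed
/vuf/ — σ1 onset /v/, coda /f/ ok → well-formed
/mu.pvujm/ — violates constraint 5: syllable 2 coda /jm/ has 2 consonants (> 1) → ill-formed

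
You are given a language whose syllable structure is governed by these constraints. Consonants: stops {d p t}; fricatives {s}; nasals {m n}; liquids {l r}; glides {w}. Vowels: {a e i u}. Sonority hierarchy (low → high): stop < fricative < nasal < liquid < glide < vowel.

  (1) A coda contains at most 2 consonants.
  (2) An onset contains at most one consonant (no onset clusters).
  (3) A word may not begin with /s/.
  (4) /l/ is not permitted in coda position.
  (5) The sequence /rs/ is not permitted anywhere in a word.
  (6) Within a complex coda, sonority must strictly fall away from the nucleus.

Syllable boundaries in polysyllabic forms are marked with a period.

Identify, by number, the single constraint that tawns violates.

1

tawns: syllable 1 coda /wns/ has 3 consonants (> 2).
This is a violation of constraint 1: "A coda contains at most 2 consonants."
The remaining constraints (2, 3, 4, 5, 6) are satisfied.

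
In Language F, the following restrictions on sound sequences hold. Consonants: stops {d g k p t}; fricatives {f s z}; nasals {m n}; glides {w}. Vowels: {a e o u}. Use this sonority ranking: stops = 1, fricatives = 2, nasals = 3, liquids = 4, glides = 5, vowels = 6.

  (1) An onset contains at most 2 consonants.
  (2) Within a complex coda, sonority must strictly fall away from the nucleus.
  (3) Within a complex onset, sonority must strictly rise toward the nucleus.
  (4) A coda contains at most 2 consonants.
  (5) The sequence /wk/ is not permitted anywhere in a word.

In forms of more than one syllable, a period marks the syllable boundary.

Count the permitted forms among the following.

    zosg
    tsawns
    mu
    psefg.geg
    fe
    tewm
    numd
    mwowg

7

zosg — σ1 onset /z/, coda /sg/ (2→1 falls) ok → permitted
tsawns — violates constraint 4: syllable 1 coda /wns/ has 3 consonants (> 2) → not permitted
mu — σ1 onset /m/, coda /∅/ ok → permitted
psefg.geg — σ1 onset /ps/ (1→2 rises), coda /fg/ (2→1 falls) ok; σ2 onset /g/, coda /g/ ok → permitted
fe — σ1 onset /f/, coda /∅/ ok → permitted
tewm — σ1 onset /t/, coda /wm/ (5→3 falls) ok → permitted
numd — σ1 onset /n/, coda /md/ (3→1 falls) ok → permitted
mwowg — σ1 onset /mw/ (3→5 rises), coda /wg/ (5→1 falls) ok → permitted
Permitted: zosg, mu, psefg.geg, fe, tewm, numd, mwowg → 7.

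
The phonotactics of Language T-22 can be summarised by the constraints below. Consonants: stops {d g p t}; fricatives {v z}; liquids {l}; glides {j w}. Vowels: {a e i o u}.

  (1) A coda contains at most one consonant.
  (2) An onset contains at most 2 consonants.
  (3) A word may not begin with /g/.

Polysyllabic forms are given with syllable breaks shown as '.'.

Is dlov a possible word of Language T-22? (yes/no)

yes

dlov — σ1 onset /dl/ (2C), coda /v/ ok → permitted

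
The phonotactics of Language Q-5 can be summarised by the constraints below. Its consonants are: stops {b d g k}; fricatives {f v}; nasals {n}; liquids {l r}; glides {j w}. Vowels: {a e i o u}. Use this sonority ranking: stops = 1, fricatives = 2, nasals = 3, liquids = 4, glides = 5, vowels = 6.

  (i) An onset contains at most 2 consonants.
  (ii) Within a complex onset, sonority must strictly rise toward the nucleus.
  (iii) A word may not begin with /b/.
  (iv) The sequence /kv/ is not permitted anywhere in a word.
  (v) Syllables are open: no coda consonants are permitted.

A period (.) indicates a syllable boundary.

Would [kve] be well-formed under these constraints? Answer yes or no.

no

[kve] — violates constraint (iv): contains banned sequence /kv/ → ill-formed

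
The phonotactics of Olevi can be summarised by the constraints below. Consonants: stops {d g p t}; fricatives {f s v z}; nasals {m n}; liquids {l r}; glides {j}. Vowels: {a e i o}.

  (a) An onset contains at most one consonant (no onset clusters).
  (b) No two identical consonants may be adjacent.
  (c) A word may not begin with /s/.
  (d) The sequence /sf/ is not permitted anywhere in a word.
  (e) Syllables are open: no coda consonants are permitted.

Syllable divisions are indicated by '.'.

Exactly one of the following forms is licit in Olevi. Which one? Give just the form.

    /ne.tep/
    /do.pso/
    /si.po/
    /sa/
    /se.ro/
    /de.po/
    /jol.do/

/ne.tep/ — violates constraint (e): syllable 2 coda /p/ has 1 consonant (> 0) → illicit
/do.pso/ — violates constraint (a): syllable 2 onset /ps/ has 2 consonants (> 1) → illicit
/si.po/ — violates constraint (c): word begins with /s/ → illicit
/sa/ — violates constraint (c): word begins with /s/ → illicit
/se.ro/ — violates constraint (c): word begins with /s/ → illicit
/de.po/ — σ1 onset /d/, coda /∅/ ok; σ2 onset /p/, coda /∅/ ok → licit
/jol.do/ — violates constraint (e): syllable 1 coda /l/ has 1 consonant (> 0) → illicit

/de.po/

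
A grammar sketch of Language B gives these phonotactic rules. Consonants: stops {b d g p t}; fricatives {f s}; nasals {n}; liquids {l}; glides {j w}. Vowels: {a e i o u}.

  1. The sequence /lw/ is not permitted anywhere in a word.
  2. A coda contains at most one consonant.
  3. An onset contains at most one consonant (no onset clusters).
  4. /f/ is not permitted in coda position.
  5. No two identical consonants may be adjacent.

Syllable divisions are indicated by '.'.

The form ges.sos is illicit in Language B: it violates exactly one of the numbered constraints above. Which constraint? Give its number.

ges.sos: adjacent identical consonants /ss/.
This is a violation of constraint 5: "No two identical consonants may be adjacent."
The remaining constraints (1, 2, 3, 4) are satisfied.

5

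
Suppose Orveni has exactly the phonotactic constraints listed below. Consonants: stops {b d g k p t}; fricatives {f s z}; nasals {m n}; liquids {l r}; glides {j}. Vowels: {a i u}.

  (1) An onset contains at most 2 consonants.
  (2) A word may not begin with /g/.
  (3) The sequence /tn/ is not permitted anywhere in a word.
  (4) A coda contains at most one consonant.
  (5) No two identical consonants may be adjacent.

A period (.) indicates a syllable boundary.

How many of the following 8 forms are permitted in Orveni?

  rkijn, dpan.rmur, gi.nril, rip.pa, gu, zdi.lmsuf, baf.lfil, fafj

2

rkijn — violates constraint 4: syllable 1 coda /jn/ has 2 consonants (> 1) → not permitted
dpan.rmur — σ1 onset /dp/ (2C), coda /n/ ok; σ2 onset /rm/ (2C), coda /r/ ok → permitted
gi.nril — violates constraint 2: word begins with /g/ → not permitted
rip.pa — violates constraint 5: adjacent identical consonants /pp/ → not permitted
gu — violates constraint 2: word begins with /g/ → not permitted
zdi.lmsuf — violates constraint 1: syllable 2 onset /lms/ has 3 consonants (> 2) → not permitted
baf.lfil — σ1 onset /b/, coda /f/ ok; σ2 onset /lf/ (2C), coda /l/ ok → permitted
fafj — violates constraint 4: syllable 1 coda /fj/ has 2 consonants (> 1) → not permitted
Permitted: dpan.rmur, baf.lfil → 2.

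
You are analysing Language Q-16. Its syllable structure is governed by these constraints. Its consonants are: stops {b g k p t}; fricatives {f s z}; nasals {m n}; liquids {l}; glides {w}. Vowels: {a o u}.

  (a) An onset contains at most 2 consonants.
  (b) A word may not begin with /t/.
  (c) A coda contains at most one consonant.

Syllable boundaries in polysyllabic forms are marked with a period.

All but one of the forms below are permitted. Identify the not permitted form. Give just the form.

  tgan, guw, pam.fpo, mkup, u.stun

tgan

tgan — violates constraint (b): word begins with /t/ → not permitted
guw — σ1 onset /g/, coda /w/ ok → permitted
pam.fpo — σ1 onset /p/, coda /m/ ok; σ2 onset /fp/ (2C), coda /∅/ ok → permitted
mkup — σ1 onset /mk/ (2C), coda /p/ ok → permitted
u.stun — σ1 onset /∅/, coda /∅/ ok; σ2 onset /st/ (2C), coda /n/ ok → permitted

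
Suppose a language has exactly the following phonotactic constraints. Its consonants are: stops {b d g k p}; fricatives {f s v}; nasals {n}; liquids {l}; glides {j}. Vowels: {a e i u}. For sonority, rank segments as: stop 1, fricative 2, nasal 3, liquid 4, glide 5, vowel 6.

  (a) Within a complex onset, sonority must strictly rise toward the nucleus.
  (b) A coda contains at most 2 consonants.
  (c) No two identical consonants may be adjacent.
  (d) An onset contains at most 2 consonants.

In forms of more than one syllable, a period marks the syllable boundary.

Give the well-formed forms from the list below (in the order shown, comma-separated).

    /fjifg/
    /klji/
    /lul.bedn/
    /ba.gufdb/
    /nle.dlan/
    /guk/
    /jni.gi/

/fjifg/, /lul.bedn/, /nle.dlan/, /guk/

/fjifg/ — σ1 onset /fj/ (2→5 rises), coda /fg/ (2C) ok → well-formed
/klji/ — violates constraint (d): syllable 1 onset /klj/ has 3 consonants (> 2) → ill-formed
/lul.bedn/ — σ1 onset /l/, coda /l/ ok; σ2 onset /b/, coda /dn/ (2C) ok → well-formed
/ba.gufdb/ — violates constraint (b): syllable 2 coda /fdb/ has 3 consonants (> 2) → ill-formed
/nle.dlan/ — σ1 onset /nl/ (3→4 rises), coda /∅/ ok; σ2 onset /dl/ (1→4 rises), coda /n/ ok → well-formed
/guk/ — σ1 onset /g/, coda /k/ ok → well-formed
/jni.gi/ — violates constraint (a): syllable 1 onset /jn/: /j/ (glide, 5) → /n/ (nasal, 3) does not rise → ill-formed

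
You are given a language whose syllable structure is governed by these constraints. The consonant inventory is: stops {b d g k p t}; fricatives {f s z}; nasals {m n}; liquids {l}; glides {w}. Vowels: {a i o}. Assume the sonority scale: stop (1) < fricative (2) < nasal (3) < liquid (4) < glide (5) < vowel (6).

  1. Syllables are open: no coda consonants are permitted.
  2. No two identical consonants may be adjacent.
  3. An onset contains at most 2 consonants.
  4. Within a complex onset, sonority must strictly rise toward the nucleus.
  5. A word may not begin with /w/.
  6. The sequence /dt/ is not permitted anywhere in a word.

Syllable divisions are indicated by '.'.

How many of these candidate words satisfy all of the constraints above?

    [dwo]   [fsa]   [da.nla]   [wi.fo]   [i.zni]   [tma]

[dwo] — σ1 onset /dw/ (1→5 rises), coda /∅/ ok → licit
[fsa] — violates constraint 4: syllable 1 onset /fs/: /f/ (fricative, 2) → /s/ (fricative, 2) does not rise → illicit
[da.nla] — σ1 onset /d/, coda /∅/ ok; σ2 onset /nl/ (3→4 rises), coda /∅/ ok → licit
[wi.fo] — violates constraint 5: word begins with /w/ → illicit
[i.zni] — σ1 onset /∅/, coda /∅/ ok; σ2 onset /zn/ (2→3 rises), coda /∅/ ok → licit
[tma] — σ1 onset /tm/ (1→3 rises), coda /∅/ ok → licit
Licit: [dwo], [da.nla], [i.zni], [tma] → 4.

4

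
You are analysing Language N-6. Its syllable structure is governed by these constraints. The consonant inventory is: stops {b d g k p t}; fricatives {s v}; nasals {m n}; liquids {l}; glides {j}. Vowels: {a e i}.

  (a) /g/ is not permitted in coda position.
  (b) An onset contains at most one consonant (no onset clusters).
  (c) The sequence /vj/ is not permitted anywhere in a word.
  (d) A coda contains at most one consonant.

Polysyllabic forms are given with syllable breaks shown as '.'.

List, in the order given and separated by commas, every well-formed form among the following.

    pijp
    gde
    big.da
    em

pijp — violates constraint (d): syllable 1 coda /jp/ has 2 consonants (> 1) → ill-formed
gde — violates constraint (b): syllable 1 onset /gd/ has 2 consonants (> 1) → ill-formed
big.da — violates constraint (a): syllable 1 coda contains /g/ → ill-formed
em — σ1 onset /∅/, coda /m/ ok → well-formed

em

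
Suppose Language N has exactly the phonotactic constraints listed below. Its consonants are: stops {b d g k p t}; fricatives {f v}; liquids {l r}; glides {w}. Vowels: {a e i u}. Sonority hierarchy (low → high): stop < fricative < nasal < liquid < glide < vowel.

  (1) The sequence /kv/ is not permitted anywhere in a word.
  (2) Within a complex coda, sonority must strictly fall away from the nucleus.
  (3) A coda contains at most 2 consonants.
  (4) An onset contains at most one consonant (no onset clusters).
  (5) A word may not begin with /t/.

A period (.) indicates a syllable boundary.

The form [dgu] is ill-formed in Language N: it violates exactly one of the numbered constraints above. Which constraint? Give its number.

[dgu]: syllable 1 onset /dg/ has 2 consonants (> 1).
This is a violation of constraint 4: "An onset contains at most one consonant (no onset clusters)."
The remaining constraints (1, 2, 3, 5) are satisfied.

4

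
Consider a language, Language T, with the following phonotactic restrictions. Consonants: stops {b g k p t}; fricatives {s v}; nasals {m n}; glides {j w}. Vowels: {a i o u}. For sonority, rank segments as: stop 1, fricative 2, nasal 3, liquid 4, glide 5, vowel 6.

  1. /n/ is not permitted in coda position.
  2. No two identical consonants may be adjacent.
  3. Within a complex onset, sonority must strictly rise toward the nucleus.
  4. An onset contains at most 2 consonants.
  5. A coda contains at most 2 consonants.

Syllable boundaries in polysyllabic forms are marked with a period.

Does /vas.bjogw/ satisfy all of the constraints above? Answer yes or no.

yes

/vas.bjogw/ — σ1 onset /v/, coda /s/ ok; σ2 onset /bj/ (1→5 rises), coda /gw/ (2C) ok → phonotactically legal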